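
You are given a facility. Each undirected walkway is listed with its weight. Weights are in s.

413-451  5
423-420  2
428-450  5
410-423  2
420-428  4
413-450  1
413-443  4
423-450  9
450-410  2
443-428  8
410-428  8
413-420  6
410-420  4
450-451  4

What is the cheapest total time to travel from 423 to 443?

Compare a few routes:
423 → 420 → 413 → 443: 2+6+4 = 12
423 → 410 → 450 → 413 → 443: 2+2+1+4 = 9
Cheapest is 423 → 410 → 450 → 413 → 443 at 9 s.

9 s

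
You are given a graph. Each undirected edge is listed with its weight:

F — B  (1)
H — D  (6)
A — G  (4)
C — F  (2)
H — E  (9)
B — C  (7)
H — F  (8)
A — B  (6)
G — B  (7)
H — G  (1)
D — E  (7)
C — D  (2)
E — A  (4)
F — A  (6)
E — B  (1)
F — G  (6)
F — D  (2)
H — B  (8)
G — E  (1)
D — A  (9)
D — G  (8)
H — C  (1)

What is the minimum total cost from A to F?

6

Candidate routes:
A - G - E - B - F: 4+1+1+1 = 7
A - G - H - C - F: 4+1+1+2 = 8
A - F: 6 = 6
A - B - F: 6+1 = 7
The minimum is 6 via A - F.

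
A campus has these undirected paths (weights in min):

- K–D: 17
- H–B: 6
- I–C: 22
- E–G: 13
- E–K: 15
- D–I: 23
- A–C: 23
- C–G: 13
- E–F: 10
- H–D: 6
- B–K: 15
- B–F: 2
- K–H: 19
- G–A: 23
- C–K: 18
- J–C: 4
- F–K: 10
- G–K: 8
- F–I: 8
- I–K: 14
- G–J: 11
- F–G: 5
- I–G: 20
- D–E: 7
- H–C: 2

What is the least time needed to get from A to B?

30 min

Compare a few routes:
A - C - H - B: 23+2+6 = 31
A - G - F - B: 23+5+2 = 30
The minimum is 30 min via A - G - F - B.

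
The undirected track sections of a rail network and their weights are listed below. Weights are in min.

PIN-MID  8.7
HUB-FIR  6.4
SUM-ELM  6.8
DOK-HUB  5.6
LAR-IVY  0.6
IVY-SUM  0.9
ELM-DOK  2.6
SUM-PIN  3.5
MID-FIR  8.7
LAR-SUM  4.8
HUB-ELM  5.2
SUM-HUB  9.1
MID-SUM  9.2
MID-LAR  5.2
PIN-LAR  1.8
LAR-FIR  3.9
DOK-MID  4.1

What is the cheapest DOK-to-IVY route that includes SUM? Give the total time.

Best DOK to SUM: DOK–ELM–SUM costing 9.4
Shortest SUM→IVY: SUM–IVY = 0.9
Total via SUM: 9.4 + 0.9 = 10.3 min.

10.3 min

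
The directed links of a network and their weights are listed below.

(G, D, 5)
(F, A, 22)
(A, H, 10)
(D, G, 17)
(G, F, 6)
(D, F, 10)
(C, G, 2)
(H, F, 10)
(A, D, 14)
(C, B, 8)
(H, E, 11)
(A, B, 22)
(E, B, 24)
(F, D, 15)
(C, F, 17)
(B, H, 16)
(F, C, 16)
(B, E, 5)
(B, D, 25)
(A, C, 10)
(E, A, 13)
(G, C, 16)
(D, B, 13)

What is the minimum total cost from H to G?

28

Compare a few routes:
H–F–C–G: 10+16+2 = 28
H–E–A–C–G: 11+13+10+2 = 36
The minimum is 28 via H–F–C–G.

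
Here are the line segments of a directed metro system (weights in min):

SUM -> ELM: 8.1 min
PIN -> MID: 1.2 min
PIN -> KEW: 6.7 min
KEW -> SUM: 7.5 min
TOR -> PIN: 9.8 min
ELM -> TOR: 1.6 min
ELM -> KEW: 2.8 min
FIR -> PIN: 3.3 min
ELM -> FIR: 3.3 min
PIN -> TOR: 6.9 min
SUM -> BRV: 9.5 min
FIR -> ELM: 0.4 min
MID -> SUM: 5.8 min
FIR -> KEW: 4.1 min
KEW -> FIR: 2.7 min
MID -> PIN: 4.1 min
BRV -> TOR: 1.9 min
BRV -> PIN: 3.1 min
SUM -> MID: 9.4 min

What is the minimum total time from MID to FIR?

13.5 min

Compare a few routes:
MID - SUM - BRV - PIN - KEW - FIR: 5.8+9.5+3.1+6.7+2.7 = 27.8
MID - SUM - ELM - KEW - FIR: 5.8+8.1+2.8+2.7 = 19.4
MID - PIN - KEW - FIR: 4.1+6.7+2.7 = 13.5
MID - SUM - ELM - FIR: 5.8+8.1+3.3 = 17.2
Cheapest is MID - PIN - KEW - FIR at 13.5 min.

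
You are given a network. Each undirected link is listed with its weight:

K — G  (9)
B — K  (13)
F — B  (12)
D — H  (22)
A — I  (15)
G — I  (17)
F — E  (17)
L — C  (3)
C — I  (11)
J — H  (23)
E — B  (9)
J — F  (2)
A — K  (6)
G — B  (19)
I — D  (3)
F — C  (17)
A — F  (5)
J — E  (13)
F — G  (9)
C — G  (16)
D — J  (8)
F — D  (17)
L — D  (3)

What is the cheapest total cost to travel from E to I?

Enumerating some paths:
E - F - J - D - I: 17+2+8+3 = 30
E - J - D - I: 13+8+3 = 24
Cheapest is E - J - D - I at 24.

24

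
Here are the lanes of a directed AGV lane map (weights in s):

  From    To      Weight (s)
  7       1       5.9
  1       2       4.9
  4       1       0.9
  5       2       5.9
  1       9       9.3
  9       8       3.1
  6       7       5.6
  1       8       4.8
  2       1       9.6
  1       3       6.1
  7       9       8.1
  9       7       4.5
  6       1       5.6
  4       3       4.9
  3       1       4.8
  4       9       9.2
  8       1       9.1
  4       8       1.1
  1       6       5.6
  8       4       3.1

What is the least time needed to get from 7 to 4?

13.8 s

Shortest distances from 7:
7: 0
1: 5.9  (via 7)
9: 8.1  (via 7)
8: 10.7  (via 1)
2: 10.8  (via 1)
6: 11.5  (via 1)
3: 12  (via 1)
4: 13.8  (via 8)
Shortest route: 7–1–8–4 = 13.8 s.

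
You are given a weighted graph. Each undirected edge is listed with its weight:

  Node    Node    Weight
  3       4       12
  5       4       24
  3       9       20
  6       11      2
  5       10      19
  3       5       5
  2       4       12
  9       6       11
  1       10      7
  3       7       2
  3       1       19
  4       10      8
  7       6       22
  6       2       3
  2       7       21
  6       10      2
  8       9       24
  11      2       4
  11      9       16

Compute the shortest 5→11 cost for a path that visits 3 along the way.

29

Best 5 to 3: 5 → 3 costing 5
Best 3 to 11: 3 → 4 → 10 → 6 → 11 costing 24
Total via 3: 5 + 24 = 29.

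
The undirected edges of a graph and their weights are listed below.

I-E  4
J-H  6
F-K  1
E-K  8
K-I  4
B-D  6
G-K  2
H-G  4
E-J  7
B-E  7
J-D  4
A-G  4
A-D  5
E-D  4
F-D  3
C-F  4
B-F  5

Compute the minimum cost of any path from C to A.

Running Dijkstra from C:
C: 0
F: 4  (via C)
K: 5  (via F)
D: 7  (via F)
G: 7  (via K)
B: 9  (via F)
I: 9  (via K)
A: 11  (via G)
Shortest route: C–F–K–G–A = 11.

11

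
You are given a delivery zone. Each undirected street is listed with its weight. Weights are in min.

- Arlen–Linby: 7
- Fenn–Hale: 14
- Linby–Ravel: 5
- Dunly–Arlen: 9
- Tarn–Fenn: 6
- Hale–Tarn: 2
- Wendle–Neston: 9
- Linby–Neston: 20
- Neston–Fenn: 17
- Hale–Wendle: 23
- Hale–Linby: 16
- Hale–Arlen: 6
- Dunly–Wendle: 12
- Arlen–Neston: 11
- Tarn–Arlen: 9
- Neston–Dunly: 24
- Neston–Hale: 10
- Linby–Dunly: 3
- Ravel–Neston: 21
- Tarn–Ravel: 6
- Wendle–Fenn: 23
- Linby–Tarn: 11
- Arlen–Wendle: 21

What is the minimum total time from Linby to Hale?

Settle nodes by increasing distance from Linby:
Linby: 0
Dunly: 3  (via Linby)
Ravel: 5  (via Linby)
Arlen: 7  (via Linby)
Tarn: 11  (via Linby)
Hale: 13  (via Arlen)
Shortest route: Linby → Arlen → Hale = 13 min.

13 min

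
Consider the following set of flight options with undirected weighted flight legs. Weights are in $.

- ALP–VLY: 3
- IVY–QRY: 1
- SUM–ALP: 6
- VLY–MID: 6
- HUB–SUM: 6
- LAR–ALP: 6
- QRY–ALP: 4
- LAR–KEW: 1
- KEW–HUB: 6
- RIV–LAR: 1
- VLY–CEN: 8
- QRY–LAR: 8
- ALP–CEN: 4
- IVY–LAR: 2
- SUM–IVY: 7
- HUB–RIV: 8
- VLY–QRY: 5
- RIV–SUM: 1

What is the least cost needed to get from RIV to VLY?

Compare a few routes:
RIV → LAR → IVY → QRY → ALP → VLY: 1+2+1+4+3 = 11
RIV → LAR → ALP → VLY: 1+6+3 = 10
RIV → SUM → ALP → VLY: 1+6+3 = 10
RIV → LAR → IVY → QRY → VLY: 1+2+1+5 = 9
Cheapest is RIV → LAR → IVY → QRY → VLY at $9.

$9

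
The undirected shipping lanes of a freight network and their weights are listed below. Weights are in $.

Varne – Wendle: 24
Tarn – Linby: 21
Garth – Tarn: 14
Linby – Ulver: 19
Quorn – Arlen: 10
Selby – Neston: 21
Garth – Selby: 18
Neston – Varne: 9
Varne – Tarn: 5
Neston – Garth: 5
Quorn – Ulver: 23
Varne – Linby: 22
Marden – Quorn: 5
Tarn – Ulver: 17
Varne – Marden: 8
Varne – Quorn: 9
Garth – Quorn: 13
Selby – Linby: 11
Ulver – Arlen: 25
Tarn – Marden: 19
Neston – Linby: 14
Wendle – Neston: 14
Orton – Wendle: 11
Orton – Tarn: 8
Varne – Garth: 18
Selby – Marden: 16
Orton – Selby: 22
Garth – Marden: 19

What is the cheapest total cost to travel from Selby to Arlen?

Compare a few routes:
Selby–Garth–Quorn–Arlen: 18+13+10 = 41
Selby–Marden–Varne–Quorn–Arlen: 16+8+9+10 = 43
Selby–Marden–Quorn–Arlen: 16+5+10 = 31
Cheapest is Selby–Marden–Quorn–Arlen at $31.

$31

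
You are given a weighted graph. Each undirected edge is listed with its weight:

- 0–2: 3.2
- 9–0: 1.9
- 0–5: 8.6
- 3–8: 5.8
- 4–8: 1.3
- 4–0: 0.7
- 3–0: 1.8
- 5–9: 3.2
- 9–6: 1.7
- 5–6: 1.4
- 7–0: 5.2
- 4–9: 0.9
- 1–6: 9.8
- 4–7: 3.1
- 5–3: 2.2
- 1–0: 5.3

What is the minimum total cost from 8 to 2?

5.2

Compare a few routes:
8 - 4 - 9 - 0 - 2: 1.3+0.9+1.9+3.2 = 7.3
8 - 4 - 0 - 2: 1.3+0.7+3.2 = 5.2
Cheapest is 8 - 4 - 0 - 2 at 5.2.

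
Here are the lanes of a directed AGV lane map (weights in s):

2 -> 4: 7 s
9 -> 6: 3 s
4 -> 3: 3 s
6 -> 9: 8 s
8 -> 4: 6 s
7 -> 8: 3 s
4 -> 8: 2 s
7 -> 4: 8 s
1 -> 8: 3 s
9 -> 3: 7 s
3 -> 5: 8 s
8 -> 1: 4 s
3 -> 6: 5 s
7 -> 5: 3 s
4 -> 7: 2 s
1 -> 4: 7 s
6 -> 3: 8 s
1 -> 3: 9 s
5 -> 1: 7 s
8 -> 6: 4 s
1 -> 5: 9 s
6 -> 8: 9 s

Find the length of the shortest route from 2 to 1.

13 s

Enumerating some paths:
2 → 4 → 7 → 8 → 1: 7+2+3+4 = 16
2 → 4 → 8 → 1: 7+2+4 = 13
2 → 4 → 3 → 5 → 1: 7+3+8+7 = 25
2 → 4 → 7 → 5 → 1: 7+2+3+7 = 19
Cheapest is 2 → 4 → 8 → 1 at 13 s.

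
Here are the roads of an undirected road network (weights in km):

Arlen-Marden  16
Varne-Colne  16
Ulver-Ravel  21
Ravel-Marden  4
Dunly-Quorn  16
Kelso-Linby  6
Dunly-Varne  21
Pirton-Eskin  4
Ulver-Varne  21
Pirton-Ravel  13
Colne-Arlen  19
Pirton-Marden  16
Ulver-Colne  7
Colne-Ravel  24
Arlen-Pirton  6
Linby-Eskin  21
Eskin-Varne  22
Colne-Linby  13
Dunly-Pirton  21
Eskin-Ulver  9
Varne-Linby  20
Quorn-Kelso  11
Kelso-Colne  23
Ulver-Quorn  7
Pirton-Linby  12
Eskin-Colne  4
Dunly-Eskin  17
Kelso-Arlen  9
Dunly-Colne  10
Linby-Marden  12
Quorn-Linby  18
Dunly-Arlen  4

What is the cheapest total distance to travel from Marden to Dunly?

Shortest distances from Marden:
Marden: 0
Ravel: 4  (via Marden)
Linby: 12  (via Marden)
Arlen: 16  (via Marden)
Pirton: 16  (via Marden)
Kelso: 18  (via Linby)
Dunly: 20  (via Arlen)
Shortest route: Marden–Arlen–Dunly = 20 km.

20 km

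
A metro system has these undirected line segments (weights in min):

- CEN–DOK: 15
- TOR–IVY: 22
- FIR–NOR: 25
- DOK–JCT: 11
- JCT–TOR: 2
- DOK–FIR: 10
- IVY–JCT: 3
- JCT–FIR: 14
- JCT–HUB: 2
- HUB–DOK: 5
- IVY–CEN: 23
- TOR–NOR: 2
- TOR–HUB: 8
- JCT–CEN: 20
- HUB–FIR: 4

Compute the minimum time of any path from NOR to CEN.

24 min

Compare a few routes:
NOR–TOR–JCT–HUB–DOK–CEN: 2+2+2+5+15 = 26
NOR–TOR–JCT–CEN: 2+2+20 = 24
NOR–TOR–JCT–IVY–CEN: 2+2+3+23 = 30
Cheapest is NOR–TOR–JCT–CEN at 24 min.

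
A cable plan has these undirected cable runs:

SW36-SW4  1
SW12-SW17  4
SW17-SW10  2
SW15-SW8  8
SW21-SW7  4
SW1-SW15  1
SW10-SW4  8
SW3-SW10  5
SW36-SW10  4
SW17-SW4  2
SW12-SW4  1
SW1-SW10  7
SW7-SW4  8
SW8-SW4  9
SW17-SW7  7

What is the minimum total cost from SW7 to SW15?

Running Dijkstra from SW7:
SW7: 0
SW21: 4  (via SW7)
SW17: 7  (via SW7)
SW4: 8  (via SW7)
SW36: 9  (via SW4)
SW10: 9  (via SW17)
SW12: 9  (via SW4)
SW3: 14  (via SW10)
SW1: 16  (via SW10)
SW15: 17  (via SW1)
Shortest route: SW7 → SW17 → SW10 → SW1 → SW15 = 17.

17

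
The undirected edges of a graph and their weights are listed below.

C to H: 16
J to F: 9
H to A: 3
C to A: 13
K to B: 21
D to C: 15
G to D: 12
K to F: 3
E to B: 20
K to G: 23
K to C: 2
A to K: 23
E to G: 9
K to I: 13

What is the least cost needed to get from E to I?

Shortest distances from E:
E: 0
G: 9  (via E)
B: 20  (via E)
D: 21  (via G)
K: 32  (via G)
C: 34  (via K)
F: 35  (via K)
J: 44  (via F)
I: 45  (via K)
Shortest route: E–G–K–I = 45.

45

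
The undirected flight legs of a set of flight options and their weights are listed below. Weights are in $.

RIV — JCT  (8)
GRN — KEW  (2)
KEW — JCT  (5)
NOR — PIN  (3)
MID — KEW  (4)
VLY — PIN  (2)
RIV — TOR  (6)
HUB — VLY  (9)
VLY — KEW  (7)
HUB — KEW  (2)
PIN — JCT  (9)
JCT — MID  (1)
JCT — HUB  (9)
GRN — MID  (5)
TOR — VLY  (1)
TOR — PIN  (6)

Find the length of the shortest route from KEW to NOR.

$12

Enumerating some paths:
KEW - HUB - VLY - PIN - NOR: 2+9+2+3 = 16
KEW - VLY - PIN - NOR: 7+2+3 = 12
KEW - MID - JCT - PIN - NOR: 4+1+9+3 = 17
Cheapest is KEW - VLY - PIN - NOR at $12.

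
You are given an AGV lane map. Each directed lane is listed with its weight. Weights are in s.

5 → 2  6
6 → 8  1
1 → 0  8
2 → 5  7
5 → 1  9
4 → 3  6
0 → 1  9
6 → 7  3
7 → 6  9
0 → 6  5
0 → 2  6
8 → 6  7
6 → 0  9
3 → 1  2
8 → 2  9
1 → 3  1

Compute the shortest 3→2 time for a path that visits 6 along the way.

25 s

Shortest 3→6: 3–1–0–6 = 15
Shortest 6→2: 6–8–2 = 10
Total via 6: 15 + 10 = 25 s.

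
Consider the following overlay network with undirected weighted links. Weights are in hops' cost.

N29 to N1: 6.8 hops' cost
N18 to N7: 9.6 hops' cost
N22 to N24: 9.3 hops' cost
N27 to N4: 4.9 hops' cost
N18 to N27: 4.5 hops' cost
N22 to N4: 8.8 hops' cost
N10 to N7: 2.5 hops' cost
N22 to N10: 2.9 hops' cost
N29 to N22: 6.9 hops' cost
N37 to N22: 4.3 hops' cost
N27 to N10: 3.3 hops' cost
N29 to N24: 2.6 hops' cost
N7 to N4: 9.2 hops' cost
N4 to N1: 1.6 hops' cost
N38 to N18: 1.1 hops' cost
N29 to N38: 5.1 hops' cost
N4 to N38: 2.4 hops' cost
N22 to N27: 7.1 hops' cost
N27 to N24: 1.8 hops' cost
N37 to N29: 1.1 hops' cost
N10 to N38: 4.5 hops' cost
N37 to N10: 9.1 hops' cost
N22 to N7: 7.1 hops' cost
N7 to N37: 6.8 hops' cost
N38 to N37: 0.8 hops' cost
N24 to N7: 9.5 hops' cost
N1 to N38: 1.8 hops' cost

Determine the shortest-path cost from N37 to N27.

5.5 hops' cost

Compare a few routes:
N37 - N29 - N24 - N27: 1.1+2.6+1.8 = 5.5
N37 - N38 - N18 - N27: 0.8+1.1+4.5 = 6.4
The minimum is 5.5 hops' cost via N37 - N29 - N24 - N27.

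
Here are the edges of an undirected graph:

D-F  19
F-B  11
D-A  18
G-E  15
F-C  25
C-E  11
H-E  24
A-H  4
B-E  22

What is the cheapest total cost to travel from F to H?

Candidate routes:
F - D - A - H: 19+18+4 = 41
F - B - E - H: 11+22+24 = 57
Cheapest is F - D - A - H at 41.

41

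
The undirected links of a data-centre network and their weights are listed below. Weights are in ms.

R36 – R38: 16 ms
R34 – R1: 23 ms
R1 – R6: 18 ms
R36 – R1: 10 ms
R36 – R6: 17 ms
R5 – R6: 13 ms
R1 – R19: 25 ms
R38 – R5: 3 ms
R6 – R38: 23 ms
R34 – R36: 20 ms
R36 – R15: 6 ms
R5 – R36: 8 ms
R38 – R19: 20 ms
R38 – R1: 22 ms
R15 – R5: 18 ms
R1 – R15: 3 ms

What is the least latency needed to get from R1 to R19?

25 ms

Running Dijkstra from R1:
R1: 0
R15: 3  (via R1)
R36: 9  (via R15)
R5: 17  (via R36)
R6: 18  (via R1)
R38: 20  (via R5)
R34: 23  (via R1)
R19: 25  (via R1)
Shortest route: R1–R19 = 25 ms.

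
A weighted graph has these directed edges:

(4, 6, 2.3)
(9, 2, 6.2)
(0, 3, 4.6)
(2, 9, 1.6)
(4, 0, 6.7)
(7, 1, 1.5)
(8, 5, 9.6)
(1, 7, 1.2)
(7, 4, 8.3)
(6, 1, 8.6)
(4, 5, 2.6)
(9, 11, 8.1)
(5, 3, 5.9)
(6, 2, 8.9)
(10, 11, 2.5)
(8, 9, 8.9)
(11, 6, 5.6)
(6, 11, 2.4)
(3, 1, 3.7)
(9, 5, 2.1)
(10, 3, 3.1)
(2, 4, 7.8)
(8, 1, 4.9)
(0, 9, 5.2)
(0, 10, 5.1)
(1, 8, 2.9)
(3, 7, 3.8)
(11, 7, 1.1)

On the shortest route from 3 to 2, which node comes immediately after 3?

1

Compare a few routes:
3 → 1 → 8 → 9 → 2: 3.7+2.9+8.9+6.2 = 21.7
3 → 1 → 7 → 4 → 6 → 2: 3.7+1.2+8.3+2.3+8.9 = 24.4
3 → 7 → 4 → 6 → 2: 3.8+8.3+2.3+8.9 = 23.3
3 → 7 → 1 → 8 → 9 → 2: 3.8+1.5+2.9+8.9+6.2 = 23.3
Cheapest is 3 → 1 → 8 → 9 → 2 at 21.7.
So from 3 the first move is to 1.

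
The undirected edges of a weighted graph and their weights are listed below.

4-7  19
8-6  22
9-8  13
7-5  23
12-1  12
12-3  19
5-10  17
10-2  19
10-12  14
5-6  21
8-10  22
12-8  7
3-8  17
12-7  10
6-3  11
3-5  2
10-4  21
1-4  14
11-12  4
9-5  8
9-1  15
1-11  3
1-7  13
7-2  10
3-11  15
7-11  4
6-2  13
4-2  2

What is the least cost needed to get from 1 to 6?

29

Running Dijkstra from 1:
1: 0
11: 3  (via 1)
7: 7  (via 11)
12: 7  (via 11)
4: 14  (via 1)
8: 14  (via 12)
9: 15  (via 1)
2: 16  (via 4)
3: 18  (via 11)
5: 20  (via 3)
10: 21  (via 12)
6: 29  (via 2)
Shortest route: 1–4–2–6 = 29.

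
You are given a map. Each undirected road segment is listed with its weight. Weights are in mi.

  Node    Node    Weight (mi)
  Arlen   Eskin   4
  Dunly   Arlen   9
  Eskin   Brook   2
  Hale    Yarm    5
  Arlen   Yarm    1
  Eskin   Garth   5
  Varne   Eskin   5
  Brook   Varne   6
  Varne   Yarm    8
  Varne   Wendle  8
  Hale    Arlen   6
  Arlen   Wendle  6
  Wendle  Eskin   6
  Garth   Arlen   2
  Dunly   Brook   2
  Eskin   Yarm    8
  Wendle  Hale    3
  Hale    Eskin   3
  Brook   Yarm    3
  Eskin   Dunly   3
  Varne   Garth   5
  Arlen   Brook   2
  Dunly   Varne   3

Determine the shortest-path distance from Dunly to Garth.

Running Dijkstra from Dunly:
Dunly: 0
Brook: 2  (via Dunly)
Varne: 3  (via Dunly)
Eskin: 3  (via Dunly)
Arlen: 4  (via Brook)
Yarm: 5  (via Brook)
Hale: 6  (via Eskin)
Garth: 6  (via Arlen)
Shortest route: Dunly → Brook → Arlen → Garth = 6 mi.

6 mi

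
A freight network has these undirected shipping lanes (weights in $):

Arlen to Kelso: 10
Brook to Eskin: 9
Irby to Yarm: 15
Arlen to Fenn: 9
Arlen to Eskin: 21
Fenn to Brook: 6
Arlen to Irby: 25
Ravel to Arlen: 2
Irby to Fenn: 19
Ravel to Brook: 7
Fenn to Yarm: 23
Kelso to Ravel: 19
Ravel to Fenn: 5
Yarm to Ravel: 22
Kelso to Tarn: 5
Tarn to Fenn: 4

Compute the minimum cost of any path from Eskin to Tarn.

Compare a few routes:
Eskin - Brook - Ravel - Fenn - Tarn: 9+7+5+4 = 25
Eskin - Brook - Fenn - Tarn: 9+6+4 = 19
Cheapest is Eskin - Brook - Fenn - Tarn at $19.

$19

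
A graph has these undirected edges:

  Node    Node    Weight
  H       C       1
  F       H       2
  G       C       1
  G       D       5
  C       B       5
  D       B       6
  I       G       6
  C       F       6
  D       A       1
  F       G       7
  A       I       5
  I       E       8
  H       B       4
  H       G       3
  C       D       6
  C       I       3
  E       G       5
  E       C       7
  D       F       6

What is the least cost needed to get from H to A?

Candidate routes:
H - C - I - A: 1+3+5 = 9
H - F - D - A: 2+6+1 = 9
H - C - D - A: 1+6+1 = 8
The minimum is 8 via H - C - D - A.

8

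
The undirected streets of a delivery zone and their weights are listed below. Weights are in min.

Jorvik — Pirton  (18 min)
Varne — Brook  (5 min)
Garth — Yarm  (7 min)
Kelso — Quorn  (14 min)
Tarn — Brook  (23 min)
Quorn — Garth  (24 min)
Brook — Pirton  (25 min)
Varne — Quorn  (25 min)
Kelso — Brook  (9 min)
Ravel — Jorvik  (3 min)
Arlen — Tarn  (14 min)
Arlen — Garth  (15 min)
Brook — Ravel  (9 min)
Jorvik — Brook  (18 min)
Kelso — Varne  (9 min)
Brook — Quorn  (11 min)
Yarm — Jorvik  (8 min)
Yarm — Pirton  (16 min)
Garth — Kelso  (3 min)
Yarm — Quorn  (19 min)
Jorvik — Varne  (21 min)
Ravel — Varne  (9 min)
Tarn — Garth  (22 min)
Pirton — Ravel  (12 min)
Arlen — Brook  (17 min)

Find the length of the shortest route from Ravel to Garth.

18 min

Running Dijkstra from Ravel:
Ravel: 0
Jorvik: 3  (via Ravel)
Brook: 9  (via Ravel)
Varne: 9  (via Ravel)
Yarm: 11  (via Jorvik)
Pirton: 12  (via Ravel)
Kelso: 18  (via Brook)
Garth: 18  (via Yarm)
Shortest route: Ravel–Jorvik–Yarm–Garth = 18 min.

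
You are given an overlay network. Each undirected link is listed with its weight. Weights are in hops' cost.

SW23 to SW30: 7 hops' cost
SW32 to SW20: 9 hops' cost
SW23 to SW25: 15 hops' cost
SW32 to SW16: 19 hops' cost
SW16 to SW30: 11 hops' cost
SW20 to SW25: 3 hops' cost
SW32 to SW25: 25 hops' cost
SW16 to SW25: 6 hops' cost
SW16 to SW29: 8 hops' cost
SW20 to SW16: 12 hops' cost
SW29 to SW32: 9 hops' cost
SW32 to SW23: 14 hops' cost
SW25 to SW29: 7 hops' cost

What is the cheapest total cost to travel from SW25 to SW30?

17 hops' cost

Enumerating some paths:
SW25 - SW23 - SW30: 15+7 = 22
SW25 - SW16 - SW30: 6+11 = 17
SW25 - SW29 - SW16 - SW30: 7+8+11 = 26
The minimum is 17 hops' cost via SW25 - SW16 - SW30.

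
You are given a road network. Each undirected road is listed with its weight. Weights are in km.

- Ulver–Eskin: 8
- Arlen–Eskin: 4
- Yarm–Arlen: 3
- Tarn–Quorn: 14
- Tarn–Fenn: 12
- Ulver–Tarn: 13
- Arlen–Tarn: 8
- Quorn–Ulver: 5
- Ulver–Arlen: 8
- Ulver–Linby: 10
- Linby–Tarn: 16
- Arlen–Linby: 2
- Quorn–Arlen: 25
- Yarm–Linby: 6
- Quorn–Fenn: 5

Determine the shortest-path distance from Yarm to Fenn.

21 km

Shortest distances from Yarm:
Yarm: 0
Arlen: 3  (via Yarm)
Linby: 5  (via Arlen)
Eskin: 7  (via Arlen)
Ulver: 11  (via Arlen)
Tarn: 11  (via Arlen)
Quorn: 16  (via Ulver)
Fenn: 21  (via Quorn)
Shortest route: Yarm → Arlen → Ulver → Quorn → Fenn = 21 km.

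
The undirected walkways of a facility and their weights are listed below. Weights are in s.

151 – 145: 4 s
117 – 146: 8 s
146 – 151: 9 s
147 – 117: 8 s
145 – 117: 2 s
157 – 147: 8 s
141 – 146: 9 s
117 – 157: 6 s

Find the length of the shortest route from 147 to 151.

14 s

Compare a few routes:
147–157–117–145–151: 8+6+2+4 = 20
147–157–117–146–151: 8+6+8+9 = 31
147–117–146–151: 8+8+9 = 25
147–117–145–151: 8+2+4 = 14
The minimum is 14 s via 147–117–145–151.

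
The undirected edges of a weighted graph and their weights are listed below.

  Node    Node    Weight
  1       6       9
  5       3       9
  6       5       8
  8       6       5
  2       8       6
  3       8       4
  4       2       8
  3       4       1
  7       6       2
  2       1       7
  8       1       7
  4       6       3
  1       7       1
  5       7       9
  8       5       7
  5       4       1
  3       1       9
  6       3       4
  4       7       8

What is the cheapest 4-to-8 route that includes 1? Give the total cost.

Best 4 to 1: 4 → 6 → 7 → 1 costing 6
Best 1 to 8: 1 → 8 costing 7
Total via 1: 6 + 7 = 13.

13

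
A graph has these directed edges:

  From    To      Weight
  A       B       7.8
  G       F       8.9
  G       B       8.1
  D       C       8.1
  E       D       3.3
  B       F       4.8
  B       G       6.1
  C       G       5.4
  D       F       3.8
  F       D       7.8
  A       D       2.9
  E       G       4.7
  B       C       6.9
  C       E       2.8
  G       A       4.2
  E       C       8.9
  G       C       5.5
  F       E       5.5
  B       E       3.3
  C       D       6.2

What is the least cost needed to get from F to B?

18.3

Compare a few routes:
F → D → C → G → B: 7.8+8.1+5.4+8.1 = 29.4
F → E → G → B: 5.5+4.7+8.1 = 18.3
F → E → C → G → B: 5.5+8.9+5.4+8.1 = 27.9
F → E → G → A → B: 5.5+4.7+4.2+7.8 = 22.2
The minimum is 18.3 via F → E → G → B.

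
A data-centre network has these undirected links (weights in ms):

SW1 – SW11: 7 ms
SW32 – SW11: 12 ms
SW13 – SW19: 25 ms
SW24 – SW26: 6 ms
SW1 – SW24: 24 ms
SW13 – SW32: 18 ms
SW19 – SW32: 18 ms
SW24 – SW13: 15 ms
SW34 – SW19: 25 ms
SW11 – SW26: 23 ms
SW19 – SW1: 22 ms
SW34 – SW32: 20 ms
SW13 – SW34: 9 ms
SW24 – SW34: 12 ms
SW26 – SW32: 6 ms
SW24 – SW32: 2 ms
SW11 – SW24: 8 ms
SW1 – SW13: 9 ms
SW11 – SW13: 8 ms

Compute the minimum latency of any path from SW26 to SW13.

Running Dijkstra from SW26:
SW26: 0
SW24: 6  (via SW26)
SW32: 6  (via SW26)
SW11: 14  (via SW24)
SW34: 18  (via SW24)
SW13: 21  (via SW24)
Shortest route: SW26 → SW24 → SW13 = 21 ms.

21 ms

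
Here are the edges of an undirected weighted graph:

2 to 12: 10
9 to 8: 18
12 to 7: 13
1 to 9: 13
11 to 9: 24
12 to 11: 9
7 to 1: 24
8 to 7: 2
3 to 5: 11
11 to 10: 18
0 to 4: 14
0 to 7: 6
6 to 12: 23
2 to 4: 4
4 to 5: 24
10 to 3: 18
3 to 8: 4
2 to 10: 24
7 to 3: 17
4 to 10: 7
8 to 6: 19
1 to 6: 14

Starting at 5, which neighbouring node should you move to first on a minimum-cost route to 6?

Compare a few routes:
5 - 3 - 7 - 8 - 6: 11+17+2+19 = 49
5 - 3 - 8 - 6: 11+4+19 = 34
Cheapest is 5 - 3 - 8 - 6 at 34.
So from 5 the first move is to 3.

3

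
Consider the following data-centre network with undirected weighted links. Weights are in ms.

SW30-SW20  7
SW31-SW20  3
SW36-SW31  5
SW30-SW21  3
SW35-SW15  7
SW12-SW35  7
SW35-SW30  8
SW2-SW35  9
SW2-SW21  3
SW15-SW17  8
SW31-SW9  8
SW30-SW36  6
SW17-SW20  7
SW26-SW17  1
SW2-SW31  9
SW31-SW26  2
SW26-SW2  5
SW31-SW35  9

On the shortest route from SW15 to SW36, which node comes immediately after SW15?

SW17

Candidate routes:
SW15 → SW35 → SW31 → SW36: 7+9+5 = 21
SW15 → SW35 → SW30 → SW36: 7+8+6 = 21
SW15 → SW17 → SW26 → SW31 → SW36: 8+1+2+5 = 16
The minimum is 16 ms via SW15 → SW17 → SW26 → SW31 → SW36.
So from SW15 the first move is to SW17.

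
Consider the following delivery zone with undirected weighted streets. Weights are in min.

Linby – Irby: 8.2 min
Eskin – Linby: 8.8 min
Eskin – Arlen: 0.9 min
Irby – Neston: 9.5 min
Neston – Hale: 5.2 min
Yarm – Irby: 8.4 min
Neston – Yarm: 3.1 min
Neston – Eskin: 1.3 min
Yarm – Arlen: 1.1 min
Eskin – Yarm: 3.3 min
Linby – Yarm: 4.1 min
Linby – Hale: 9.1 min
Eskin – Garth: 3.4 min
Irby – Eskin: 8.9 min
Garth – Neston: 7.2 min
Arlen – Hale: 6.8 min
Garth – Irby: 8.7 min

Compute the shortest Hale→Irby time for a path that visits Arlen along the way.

16.3 min

Shortest Hale→Arlen: Hale → Arlen = 6.8
Best Arlen to Irby: Arlen → Yarm → Irby costing 9.5
Total via Arlen: 6.8 + 9.5 = 16.3 min.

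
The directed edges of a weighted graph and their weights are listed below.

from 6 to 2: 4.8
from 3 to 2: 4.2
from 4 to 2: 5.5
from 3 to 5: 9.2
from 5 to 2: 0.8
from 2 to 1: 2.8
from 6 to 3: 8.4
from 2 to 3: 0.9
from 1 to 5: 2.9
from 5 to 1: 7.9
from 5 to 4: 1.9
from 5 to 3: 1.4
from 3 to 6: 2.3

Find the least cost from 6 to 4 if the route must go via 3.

Best 6 to 3: 6–2–3 costing 5.7
Shortest 3→4: 3–5–4 = 11.1
Total via 3: 5.7 + 11.1 = 16.8.

16.8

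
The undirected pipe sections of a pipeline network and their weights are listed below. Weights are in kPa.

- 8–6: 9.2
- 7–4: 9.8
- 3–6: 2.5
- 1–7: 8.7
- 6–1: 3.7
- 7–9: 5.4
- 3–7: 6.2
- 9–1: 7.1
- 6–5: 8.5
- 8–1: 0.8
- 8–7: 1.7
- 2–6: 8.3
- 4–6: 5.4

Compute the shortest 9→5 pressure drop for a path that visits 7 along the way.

20.1 kPa

Best 9 to 7: 9 → 7 costing 5.4
Best 7 to 5: 7 → 8 → 1 → 6 → 5 costing 14.7
Total via 7: 5.4 + 14.7 = 20.1 kPa.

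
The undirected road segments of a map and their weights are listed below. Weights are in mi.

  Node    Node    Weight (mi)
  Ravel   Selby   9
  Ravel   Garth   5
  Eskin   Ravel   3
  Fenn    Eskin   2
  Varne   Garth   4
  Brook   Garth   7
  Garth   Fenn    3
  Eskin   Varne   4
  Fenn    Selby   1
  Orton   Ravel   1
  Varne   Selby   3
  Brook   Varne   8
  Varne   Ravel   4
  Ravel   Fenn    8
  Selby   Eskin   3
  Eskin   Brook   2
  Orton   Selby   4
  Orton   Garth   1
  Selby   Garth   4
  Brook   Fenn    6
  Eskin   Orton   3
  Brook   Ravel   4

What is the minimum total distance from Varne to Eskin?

4 mi

Candidate routes:
Varne - Eskin: 4 = 4
Varne - Selby - Eskin: 3+3 = 6
Cheapest is Varne - Eskin at 4 mi.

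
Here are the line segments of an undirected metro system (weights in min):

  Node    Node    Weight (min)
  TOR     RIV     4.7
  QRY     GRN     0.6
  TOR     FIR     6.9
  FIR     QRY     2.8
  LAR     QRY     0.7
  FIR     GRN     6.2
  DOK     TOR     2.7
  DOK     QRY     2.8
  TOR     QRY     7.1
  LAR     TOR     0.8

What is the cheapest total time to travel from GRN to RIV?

6.8 min

Enumerating some paths:
GRN–QRY–LAR–TOR–RIV: 0.6+0.7+0.8+4.7 = 6.8
GRN–QRY–DOK–TOR–RIV: 0.6+2.8+2.7+4.7 = 10.8
GRN–QRY–TOR–RIV: 0.6+7.1+4.7 = 12.4
The minimum is 6.8 min via GRN–QRY–LAR–TOR–RIV.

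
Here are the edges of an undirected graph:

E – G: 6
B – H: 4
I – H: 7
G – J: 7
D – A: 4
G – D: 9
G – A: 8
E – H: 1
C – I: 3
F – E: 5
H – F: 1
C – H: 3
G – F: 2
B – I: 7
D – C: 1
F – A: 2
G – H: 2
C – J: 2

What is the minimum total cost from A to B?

7

Candidate routes:
A → F → H → B: 2+1+4 = 7
A → D → C → H → B: 4+1+3+4 = 12
A → F → E → H → B: 2+5+1+4 = 12
A → F → G → H → B: 2+2+2+4 = 10
The minimum is 7 via A → F → H → B.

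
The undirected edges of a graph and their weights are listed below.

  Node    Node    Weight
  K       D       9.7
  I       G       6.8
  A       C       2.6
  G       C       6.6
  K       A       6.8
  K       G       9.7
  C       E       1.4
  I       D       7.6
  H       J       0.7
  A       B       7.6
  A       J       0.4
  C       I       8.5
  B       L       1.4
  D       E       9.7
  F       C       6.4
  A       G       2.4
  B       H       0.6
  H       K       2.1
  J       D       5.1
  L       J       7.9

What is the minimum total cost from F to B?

10.7

Shortest distances from F:
F: 0
C: 6.4  (via F)
E: 7.8  (via C)
A: 9  (via C)
J: 9.4  (via A)
H: 10.1  (via J)
B: 10.7  (via H)
Shortest route: F–C–A–J–H–B = 10.7.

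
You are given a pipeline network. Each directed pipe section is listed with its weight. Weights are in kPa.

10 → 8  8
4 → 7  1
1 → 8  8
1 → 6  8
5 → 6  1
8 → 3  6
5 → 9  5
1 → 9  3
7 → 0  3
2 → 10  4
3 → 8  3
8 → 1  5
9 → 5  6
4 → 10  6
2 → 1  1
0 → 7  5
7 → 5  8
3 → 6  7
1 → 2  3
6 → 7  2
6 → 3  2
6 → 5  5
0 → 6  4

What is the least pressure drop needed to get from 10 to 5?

Running Dijkstra from 10:
10: 0
8: 8  (via 10)
1: 13  (via 8)
3: 14  (via 8)
2: 16  (via 1)
9: 16  (via 1)
6: 21  (via 1)
5: 22  (via 9)
Shortest route: 10 → 8 → 1 → 9 → 5 = 22 kPa.

22 kPa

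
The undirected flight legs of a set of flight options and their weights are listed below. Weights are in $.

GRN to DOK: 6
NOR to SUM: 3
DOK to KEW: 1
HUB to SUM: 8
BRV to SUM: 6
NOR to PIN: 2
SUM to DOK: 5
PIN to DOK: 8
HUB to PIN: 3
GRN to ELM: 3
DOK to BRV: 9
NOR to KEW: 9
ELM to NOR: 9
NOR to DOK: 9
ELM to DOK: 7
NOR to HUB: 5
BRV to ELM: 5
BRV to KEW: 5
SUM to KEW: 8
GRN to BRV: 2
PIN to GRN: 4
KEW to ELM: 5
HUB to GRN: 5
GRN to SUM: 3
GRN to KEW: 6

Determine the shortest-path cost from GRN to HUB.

$5

Compare a few routes:
GRN–PIN–HUB: 4+3 = 7
GRN–PIN–NOR–HUB: 4+2+5 = 11
GRN–HUB: 5 = 5
The minimum is $5 via GRN–HUB.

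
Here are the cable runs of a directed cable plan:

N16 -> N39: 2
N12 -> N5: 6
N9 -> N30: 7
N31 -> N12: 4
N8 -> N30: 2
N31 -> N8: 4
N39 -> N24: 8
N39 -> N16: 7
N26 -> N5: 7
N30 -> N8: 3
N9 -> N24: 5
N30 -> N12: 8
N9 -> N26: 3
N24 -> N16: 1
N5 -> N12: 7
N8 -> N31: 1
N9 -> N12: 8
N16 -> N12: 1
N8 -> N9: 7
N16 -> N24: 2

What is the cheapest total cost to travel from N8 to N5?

11

Candidate routes:
N8–N30–N12–N5: 2+8+6 = 16
N8–N9–N26–N5: 7+3+7 = 17
N8–N31–N12–N5: 1+4+6 = 11
The minimum is 11 via N8–N31–N12–N5.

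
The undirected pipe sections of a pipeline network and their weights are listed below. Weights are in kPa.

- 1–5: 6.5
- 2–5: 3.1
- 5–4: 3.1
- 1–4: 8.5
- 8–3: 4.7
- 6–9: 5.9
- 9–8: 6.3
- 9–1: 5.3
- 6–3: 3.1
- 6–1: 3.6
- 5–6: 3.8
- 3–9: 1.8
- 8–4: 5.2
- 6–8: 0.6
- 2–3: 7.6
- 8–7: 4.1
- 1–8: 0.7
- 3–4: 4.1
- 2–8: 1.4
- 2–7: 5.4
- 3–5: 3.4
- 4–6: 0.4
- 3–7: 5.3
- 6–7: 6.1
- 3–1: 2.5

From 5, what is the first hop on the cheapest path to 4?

Compare a few routes:
5 - 6 - 4: 3.8+0.4 = 4.2
5 - 4: 3.1 = 3.1
The minimum is 3.1 kPa via 5 - 4.
So from 5 the first move is to 4.

4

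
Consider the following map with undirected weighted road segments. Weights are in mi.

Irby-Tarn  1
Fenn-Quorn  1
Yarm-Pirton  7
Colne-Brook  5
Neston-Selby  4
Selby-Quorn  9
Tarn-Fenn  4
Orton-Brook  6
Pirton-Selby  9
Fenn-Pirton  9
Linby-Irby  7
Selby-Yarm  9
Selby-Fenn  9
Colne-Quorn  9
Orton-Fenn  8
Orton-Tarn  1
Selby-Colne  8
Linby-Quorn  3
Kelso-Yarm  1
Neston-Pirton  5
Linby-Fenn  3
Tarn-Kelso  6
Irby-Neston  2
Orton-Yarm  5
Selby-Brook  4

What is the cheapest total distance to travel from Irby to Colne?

Shortest distances from Irby:
Irby: 0
Tarn: 1  (via Irby)
Orton: 2  (via Tarn)
Neston: 2  (via Irby)
Fenn: 5  (via Tarn)
Quorn: 6  (via Fenn)
Selby: 6  (via Neston)
Pirton: 7  (via Neston)
Yarm: 7  (via Orton)
Linby: 7  (via Irby)
Kelso: 7  (via Tarn)
Brook: 8  (via Orton)
Colne: 13  (via Brook)
Shortest route: Irby → Tarn → Orton → Brook → Colne = 13 mi.

13 mi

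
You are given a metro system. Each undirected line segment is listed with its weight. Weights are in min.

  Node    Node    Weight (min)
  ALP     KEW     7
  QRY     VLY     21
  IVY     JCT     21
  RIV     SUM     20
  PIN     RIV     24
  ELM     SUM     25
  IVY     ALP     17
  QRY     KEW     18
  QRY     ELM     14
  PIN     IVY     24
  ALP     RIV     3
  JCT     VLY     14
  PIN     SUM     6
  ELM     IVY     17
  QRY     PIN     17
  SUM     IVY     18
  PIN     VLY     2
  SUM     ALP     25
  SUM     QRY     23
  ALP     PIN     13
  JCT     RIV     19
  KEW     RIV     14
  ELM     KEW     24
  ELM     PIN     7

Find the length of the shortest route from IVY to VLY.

Candidate routes:
IVY - JCT - VLY: 21+14 = 35
IVY - ALP - RIV - PIN - VLY: 17+3+24+2 = 46
IVY - PIN - VLY: 24+2 = 26
IVY - ALP - PIN - VLY: 17+13+2 = 32
The minimum is 26 min via IVY - PIN - VLY.

26 min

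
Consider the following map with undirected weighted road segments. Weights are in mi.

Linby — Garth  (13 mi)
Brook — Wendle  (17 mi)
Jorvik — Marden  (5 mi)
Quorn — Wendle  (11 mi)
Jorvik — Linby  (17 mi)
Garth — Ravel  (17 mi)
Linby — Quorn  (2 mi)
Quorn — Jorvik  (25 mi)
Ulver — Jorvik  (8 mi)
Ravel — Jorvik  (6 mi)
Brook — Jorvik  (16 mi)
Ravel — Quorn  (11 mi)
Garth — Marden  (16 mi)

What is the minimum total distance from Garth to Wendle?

26 mi

Enumerating some paths:
Garth - Ravel - Quorn - Wendle: 17+11+11 = 39
Garth - Marden - Jorvik - Linby - Quorn - Wendle: 16+5+17+2+11 = 51
Garth - Linby - Quorn - Wendle: 13+2+11 = 26
Garth - Marden - Jorvik - Ravel - Quorn - Wendle: 16+5+6+11+11 = 49
Cheapest is Garth - Linby - Quorn - Wendle at 26 mi.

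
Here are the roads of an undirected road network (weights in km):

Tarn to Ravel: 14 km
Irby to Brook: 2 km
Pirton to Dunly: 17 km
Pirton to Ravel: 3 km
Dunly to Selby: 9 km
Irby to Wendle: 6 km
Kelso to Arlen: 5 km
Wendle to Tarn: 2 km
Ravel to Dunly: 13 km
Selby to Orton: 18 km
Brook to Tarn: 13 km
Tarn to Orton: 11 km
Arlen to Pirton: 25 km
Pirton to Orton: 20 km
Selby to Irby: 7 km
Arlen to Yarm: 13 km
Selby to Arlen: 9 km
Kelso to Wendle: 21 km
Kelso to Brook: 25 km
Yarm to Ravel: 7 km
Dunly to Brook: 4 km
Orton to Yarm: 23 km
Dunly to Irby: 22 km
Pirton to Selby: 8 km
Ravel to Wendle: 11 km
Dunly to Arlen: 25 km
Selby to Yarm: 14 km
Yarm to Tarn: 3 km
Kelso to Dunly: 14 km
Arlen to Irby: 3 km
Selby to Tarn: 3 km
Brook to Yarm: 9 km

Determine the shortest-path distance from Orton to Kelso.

27 km

Compare a few routes:
Orton - Selby - Arlen - Kelso: 18+9+5 = 32
Orton - Tarn - Selby - Irby - Arlen - Kelso: 11+3+7+3+5 = 29
Orton - Tarn - Selby - Arlen - Kelso: 11+3+9+5 = 28
Orton - Tarn - Wendle - Irby - Arlen - Kelso: 11+2+6+3+5 = 27
The minimum is 27 km via Orton - Tarn - Wendle - Irby - Arlen - Kelso.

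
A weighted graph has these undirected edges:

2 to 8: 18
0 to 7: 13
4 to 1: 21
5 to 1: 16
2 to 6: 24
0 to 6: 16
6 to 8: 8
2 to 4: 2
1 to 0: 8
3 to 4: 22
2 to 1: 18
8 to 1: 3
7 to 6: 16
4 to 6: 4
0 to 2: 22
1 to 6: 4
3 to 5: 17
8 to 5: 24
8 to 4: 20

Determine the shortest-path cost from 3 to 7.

Settle nodes by increasing distance from 3:
3: 0
5: 17  (via 3)
4: 22  (via 3)
2: 24  (via 4)
6: 26  (via 4)
1: 30  (via 6)
8: 33  (via 1)
0: 38  (via 1)
7: 42  (via 6)
Shortest route: 3 → 4 → 6 → 7 = 42.

42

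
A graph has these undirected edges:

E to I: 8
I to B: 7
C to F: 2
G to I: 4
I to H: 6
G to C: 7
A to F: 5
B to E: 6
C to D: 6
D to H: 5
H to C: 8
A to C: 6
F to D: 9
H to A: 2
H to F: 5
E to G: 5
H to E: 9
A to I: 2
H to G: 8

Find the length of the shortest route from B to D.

Candidate routes:
B - I - A - C - D: 7+2+6+6 = 21
B - E - H - D: 6+9+5 = 20
B - I - A - H - D: 7+2+2+5 = 16
B - I - H - D: 7+6+5 = 18
The minimum is 16 via B - I - A - H - D.

16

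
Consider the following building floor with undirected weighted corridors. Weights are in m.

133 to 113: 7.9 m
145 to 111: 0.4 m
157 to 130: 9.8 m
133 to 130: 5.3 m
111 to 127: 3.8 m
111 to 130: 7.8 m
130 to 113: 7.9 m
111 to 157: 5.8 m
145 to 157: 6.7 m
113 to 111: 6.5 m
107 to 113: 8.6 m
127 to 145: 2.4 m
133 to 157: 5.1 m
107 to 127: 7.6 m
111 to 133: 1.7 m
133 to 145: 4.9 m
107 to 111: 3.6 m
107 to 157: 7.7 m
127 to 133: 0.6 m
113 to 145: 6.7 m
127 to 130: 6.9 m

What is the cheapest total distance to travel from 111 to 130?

Shortest distances from 111:
111: 0
145: 0.4  (via 111)
133: 1.7  (via 111)
127: 2.3  (via 133)
107: 3.6  (via 111)
157: 5.8  (via 111)
113: 6.5  (via 111)
130: 7  (via 133)
Shortest route: 111 → 133 → 130 = 7 m.

7 m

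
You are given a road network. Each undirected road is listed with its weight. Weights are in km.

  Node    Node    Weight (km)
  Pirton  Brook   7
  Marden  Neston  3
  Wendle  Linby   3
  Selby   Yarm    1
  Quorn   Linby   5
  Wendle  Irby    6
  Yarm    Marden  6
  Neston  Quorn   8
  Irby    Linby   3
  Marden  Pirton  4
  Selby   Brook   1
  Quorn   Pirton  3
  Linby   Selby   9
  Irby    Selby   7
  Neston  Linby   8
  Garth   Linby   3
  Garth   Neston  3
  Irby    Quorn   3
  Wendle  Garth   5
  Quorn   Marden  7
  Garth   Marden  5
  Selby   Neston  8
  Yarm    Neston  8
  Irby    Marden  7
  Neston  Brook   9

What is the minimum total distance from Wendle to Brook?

13 km

Compare a few routes:
Wendle - Irby - Selby - Brook: 6+7+1 = 14
Wendle - Linby - Selby - Brook: 3+9+1 = 13
The minimum is 13 km via Wendle - Linby - Selby - Brook.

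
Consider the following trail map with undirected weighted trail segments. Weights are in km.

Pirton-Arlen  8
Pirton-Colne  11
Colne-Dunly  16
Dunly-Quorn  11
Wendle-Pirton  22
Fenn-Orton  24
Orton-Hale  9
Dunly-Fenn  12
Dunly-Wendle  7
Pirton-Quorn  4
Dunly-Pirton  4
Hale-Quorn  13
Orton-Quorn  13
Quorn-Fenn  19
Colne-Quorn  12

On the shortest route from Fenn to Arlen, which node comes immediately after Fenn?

Dunly

Candidate routes:
Fenn → Dunly → Pirton → Arlen: 12+4+8 = 24
Fenn → Quorn → Pirton → Arlen: 19+4+8 = 31
Cheapest is Fenn → Dunly → Pirton → Arlen at 24 km.
So from Fenn the first move is to Dunly.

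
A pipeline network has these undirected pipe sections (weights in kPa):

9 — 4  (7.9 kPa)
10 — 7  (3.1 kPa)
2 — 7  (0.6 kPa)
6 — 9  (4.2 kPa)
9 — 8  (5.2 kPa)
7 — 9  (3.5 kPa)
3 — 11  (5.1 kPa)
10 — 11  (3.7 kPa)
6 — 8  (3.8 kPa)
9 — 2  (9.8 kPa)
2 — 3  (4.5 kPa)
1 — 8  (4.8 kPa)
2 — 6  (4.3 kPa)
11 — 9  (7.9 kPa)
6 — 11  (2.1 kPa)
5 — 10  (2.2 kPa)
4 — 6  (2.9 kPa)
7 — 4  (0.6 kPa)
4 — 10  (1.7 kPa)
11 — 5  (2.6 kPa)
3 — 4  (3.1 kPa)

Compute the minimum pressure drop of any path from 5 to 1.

Candidate routes:
5–10–4–6–8–1: 2.2+1.7+2.9+3.8+4.8 = 15.4
5–11–6–8–1: 2.6+2.1+3.8+4.8 = 13.3
Cheapest is 5–11–6–8–1 at 13.3 kPa.

13.3 kPa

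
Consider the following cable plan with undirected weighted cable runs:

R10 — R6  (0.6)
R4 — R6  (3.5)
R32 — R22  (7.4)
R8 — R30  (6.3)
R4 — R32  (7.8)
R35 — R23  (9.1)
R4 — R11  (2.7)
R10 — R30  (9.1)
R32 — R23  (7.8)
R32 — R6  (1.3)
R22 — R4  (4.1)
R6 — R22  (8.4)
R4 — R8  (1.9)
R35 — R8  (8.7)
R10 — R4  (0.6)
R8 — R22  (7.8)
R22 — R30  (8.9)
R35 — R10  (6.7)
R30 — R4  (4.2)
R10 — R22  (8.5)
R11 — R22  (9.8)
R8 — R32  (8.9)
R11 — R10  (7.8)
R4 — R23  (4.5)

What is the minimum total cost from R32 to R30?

Enumerating some paths:
R32–R6–R4–R30: 1.3+3.5+4.2 = 9
R32–R6–R10–R30: 1.3+0.6+9.1 = 11
R32–R6–R10–R4–R30: 1.3+0.6+0.6+4.2 = 6.7
R32–R6–R10–R4–R8–R30: 1.3+0.6+0.6+1.9+6.3 = 10.7
Cheapest is R32–R6–R10–R4–R30 at 6.7.

6.7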